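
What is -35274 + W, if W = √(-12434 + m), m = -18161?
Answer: -35274 + I*√30595 ≈ -35274.0 + 174.91*I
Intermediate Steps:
W = I*√30595 (W = √(-12434 - 18161) = √(-30595) = I*√30595 ≈ 174.91*I)
-35274 + W = -35274 + I*√30595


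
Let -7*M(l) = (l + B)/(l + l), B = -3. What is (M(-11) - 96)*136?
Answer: -143752/11 ≈ -13068.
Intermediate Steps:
M(l) = -(-3 + l)/(14*l) (M(l) = -(l - 3)/(7*(l + l)) = -(-3 + l)/(7*(2*l)) = -(-3 + l)*1/(2*l)/7 = -(-3 + l)/(14*l))
(M(-11) - 96)*136 = ((1/14)*(3 - 1*(-11))/(-11) - 96)*136 = ((1/14)*(-1/11)*(3 + 11) - 96)*136 = ((1/14)*(-1/11)*14 - 96)*136 = (-1/11 - 96)*136 = -1057/11*136 = -143752/11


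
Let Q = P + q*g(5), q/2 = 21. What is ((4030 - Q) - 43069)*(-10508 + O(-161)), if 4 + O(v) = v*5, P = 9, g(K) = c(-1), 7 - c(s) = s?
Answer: 445708728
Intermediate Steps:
c(s) = 7 - s
g(K) = 8 (g(K) = 7 - 1*(-1) = 7 + 1 = 8)
q = 42 (q = 2*21 = 42)
Q = 345 (Q = 9 + 42*8 = 9 + 336 = 345)
O(v) = -4 + 5*v (O(v) = -4 + v*5 = -4 + 5*v)
((4030 - Q) - 43069)*(-10508 + O(-161)) = ((4030 - 1*345) - 43069)*(-10508 + (-4 + 5*(-161))) = ((4030 - 345) - 43069)*(-10508 + (-4 - 805)) = (3685 - 43069)*(-10508 - 809) = -39384*(-11317) = 445708728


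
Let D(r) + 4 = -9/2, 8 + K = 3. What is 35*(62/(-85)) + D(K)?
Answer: -1157/34 ≈ -34.029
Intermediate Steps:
K = -5 (K = -8 + 3 = -5)
D(r) = -17/2 (D(r) = -4 - 9/2 = -17/2)
35*(62/(-85)) + D(K) = 35*(62/(-85)) - 17/2 = 35*(62*(-1/85)) - 17/2 = 35*(-62/85) - 17/2 = -434/17 - 17/2 = -1157/34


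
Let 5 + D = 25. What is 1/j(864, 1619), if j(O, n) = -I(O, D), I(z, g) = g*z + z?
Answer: -1/18144 ≈ -5.5115e-5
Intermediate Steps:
D = 20 (D = -5 + 25 = 20)
I(z, g) = z + g*z
j(O, n) = -21*O (j(O, n) = -O*(1 + 20) = -O*21 = -21*O)
1/j(864, 1619) = 1/(-21*864) = 1/(-18144) = -1/18144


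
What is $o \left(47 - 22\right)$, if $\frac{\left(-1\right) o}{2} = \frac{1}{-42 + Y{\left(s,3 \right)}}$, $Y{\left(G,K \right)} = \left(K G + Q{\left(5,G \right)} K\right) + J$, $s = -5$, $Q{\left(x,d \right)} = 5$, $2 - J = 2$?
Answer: $\frac{25}{21} \approx 1.1905$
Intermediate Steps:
$J = 0$ ($J = 2 - 2 = 0$)
$Y{\left(G,K \right)} = 5 K + G K$ ($Y{\left(G,K \right)} = \left(K G + 5 K\right) + 0 = \left(G K + 5 K\right) + 0 = \left(5 K + G K\right) + 0 = 5 K + G K$)
$o = \frac{1}{21}$ ($o = - \frac{2}{-42 + 3 \left(5 - 5\right)} = - \frac{2}{-42 + 3 \cdot 0} = - \frac{2}{-42 + 0} = - \frac{2}{-42} = \left(-2\right) \left(- \frac{1}{42}\right) = \frac{1}{21} \approx 0.047619$)
$o \left(47 - 22\right) = \frac{47 - 22}{21} = \frac{1}{21} \cdot 25 = \frac{25}{21}$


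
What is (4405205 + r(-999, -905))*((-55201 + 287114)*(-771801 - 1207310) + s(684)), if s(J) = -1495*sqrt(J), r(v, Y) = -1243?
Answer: -2021337390086936966 - 39503539140*sqrt(19) ≈ -2.0213e+18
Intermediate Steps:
(4405205 + r(-999, -905))*((-55201 + 287114)*(-771801 - 1207310) + s(684)) = (4405205 - 1243)*((-55201 + 287114)*(-771801 - 1207310) - 8970*sqrt(19)) = 4403962*(231913*(-1979111) - 8970*sqrt(19)) = 4403962*(-458981569343 - 8970*sqrt(19)) = -2021337390086936966 - 39503539140*sqrt(19)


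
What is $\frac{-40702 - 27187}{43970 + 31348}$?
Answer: $- \frac{67889}{75318} \approx -0.90137$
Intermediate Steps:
$\frac{-40702 - 27187}{43970 + 31348} = - \frac{67889}{75318}$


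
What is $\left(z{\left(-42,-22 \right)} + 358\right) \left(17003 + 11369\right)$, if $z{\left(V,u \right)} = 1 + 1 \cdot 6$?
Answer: $10355780$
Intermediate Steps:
$z{\left(V,u \right)} = 7$ ($z{\left(V,u \right)} = 1 + 6 = 7$)
$\left(z{\left(-42,-22 \right)} + 358\right) \left(17003 + 11369\right) = \left(7 + 358\right) \left(17003 + 11369\right) = 365 \cdot 28372 = 10355780$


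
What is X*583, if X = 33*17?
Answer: 327063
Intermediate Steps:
X = 561
X*583 = 561*583 = 327063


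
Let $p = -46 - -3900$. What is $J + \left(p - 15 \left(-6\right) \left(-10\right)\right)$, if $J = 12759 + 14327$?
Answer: $30040$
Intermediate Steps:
$p = 3854$ ($p = -46 + 3900 = 3854$)
$J = 27086$
$J + \left(p - 15 \left(-6\right) \left(-10\right)\right) = 27086 + \left(3854 - 15 \left(-6\right) \left(-10\right)\right) = 27086 + \left(3854 - \left(-90\right) \left(-10\right)\right) = 27086 + \left(3854 - 900\right) = 27086 + 2954 = 30040$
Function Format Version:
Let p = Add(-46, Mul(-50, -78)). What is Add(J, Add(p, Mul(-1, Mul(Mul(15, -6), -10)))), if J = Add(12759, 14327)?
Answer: 30040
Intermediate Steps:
p = 3854 (p = Add(-46, 3900) = 3854)
J = 27086
Add(J, Add(p, Mul(-1, Mul(Mul(15, -6), -10)))) = Add(27086, Add(3854, Mul(-1, Mul(Mul(15, -6), -10)))) = Add(27086, Add(3854, Mul(-1, Mul(-90, -10)))) = Add(27086, Add(3854, Mul(-1, 900))) = Add(27086, Add(3854, -900)) = Add(27086, 2954) = 30040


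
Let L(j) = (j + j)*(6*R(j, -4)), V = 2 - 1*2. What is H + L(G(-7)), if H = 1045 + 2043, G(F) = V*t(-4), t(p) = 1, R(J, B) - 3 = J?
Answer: 3088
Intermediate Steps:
R(J, B) = 3 + J
V = 0 (V = 2 - 2 = 0)
G(F) = 0 (G(F) = 0*1 = 0)
L(j) = 2*j*(18 + 6*j) (L(j) = (j + j)*(6*(3 + j)) = (2*j)*(18 + 6*j) = 2*j*(18 + 6*j))
H = 3088
H + L(G(-7)) = 3088 + 12*0*(3 + 0) = 3088 + 12*0*3 = 3088 + 0 = 3088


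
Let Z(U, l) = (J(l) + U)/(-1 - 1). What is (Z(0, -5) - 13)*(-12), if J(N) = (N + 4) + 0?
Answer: 150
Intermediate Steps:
J(N) = 4 + N (J(N) = (4 + N) + 0 = 4 + N)
Z(U, l) = -2 - U/2 - l/2 (Z(U, l) = ((4 + l) + U)/(-1 - 1) = (4 + U + l)/(-2) = (4 + U + l)*(-½) = -2 - U/2 - l/2)
(Z(0, -5) - 13)*(-12) = ((-2 - ½*0 - ½*(-5)) - 13)*(-12) = ((-2 + 0 + 5/2) - 13)*(-12) = (½ - 13)*(-12) = -25/2*(-12) = 150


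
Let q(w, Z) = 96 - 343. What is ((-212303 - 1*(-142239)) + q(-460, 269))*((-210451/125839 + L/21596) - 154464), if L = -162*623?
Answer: 14757981953413644093/1358809522 ≈ 1.0861e+10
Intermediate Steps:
L = -100926
q(w, Z) = -247
((-212303 - 1*(-142239)) + q(-460, 269))*((-210451/125839 + L/21596) - 154464) = ((-212303 - 1*(-142239)) - 247)*((-210451/125839 - 100926/21596) - 154464) = ((-212303 + 142239) - 247)*((-210451*1/125839 - 100926*1/21596) - 154464) = (-70064 - 247)*((-210451/125839 - 50463/10798) - 154464) = -70311*(-8622663355/1358809522 - 154464) = -70311*(-209895776669563/1358809522) = 14757981953413644093/1358809522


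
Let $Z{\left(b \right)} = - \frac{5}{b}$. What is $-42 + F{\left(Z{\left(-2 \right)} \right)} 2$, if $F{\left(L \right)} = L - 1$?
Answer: $-39$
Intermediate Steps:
$F{\left(L \right)} = -1 + L$
$-42 + F{\left(Z{\left(-2 \right)} \right)} 2 = -42 + \left(-1 - \frac{5}{-2}\right) 2 = -42 + \left(-1 - - \frac{5}{2}\right) 2 = -42 + \left(-1 + \frac{5}{2}\right) 2 = -42 + \frac{3}{2} \cdot 2 = -42 + 3 = -39$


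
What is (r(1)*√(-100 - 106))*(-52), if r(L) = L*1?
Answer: -52*I*√206 ≈ -746.34*I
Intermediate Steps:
r(L) = L
(r(1)*√(-100 - 106))*(-52) = (1*√(-100 - 106))*(-52) = (1*√(-206))*(-52) = (1*(I*√206))*(-52) = (I*√206)*(-52) = -52*I*√206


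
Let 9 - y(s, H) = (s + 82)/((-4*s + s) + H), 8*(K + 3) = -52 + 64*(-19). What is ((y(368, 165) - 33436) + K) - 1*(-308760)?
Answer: 172257659/626 ≈ 2.7517e+5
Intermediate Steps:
K = -323/2 (K = -3 + (-52 + 64*(-19))/8 = -3 + (-52 - 1216)/8 = -3 + (1/8)*(-1268) = -3 - 317/2 = -323/2 ≈ -161.50)
y(s, H) = 9 - (82 + s)/(H - 3*s) (y(s, H) = 9 - (s + 82)/((-4*s + s) + H) = 9 - (82 + s)/((-4*s + s) + H) = 9 - (82 + s)/(-3*s + H) = 9 - (82 + s)/(H - 3*s))
((y(368, 165) - 33436) + K) - 1*(-308760) = (((-82 - 28*368 + 9*165)/(165 - 3*368) - 33436) - 323/2) - 1*(-308760) = (((-82 - 10304 + 1485)/(165 - 1104) - 33436) - 323/2) + 308760 = ((-8901/(-939) - 33436) - 323/2) + 308760 = ((-1/939*(-8901) - 33436) - 323/2) + 308760 = ((2967/313 - 33436) - 323/2) + 308760 = (-10462501/313 - 323/2) + 308760 = -21026101/626 + 308760 = 172257659/626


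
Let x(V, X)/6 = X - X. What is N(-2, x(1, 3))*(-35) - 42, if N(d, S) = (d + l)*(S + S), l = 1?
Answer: -42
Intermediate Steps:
x(V, X) = 0 (x(V, X) = 6*(X - X) = 6*0 = 0)
N(d, S) = 2*S*(1 + d) (N(d, S) = (d + 1)*(S + S) = (1 + d)*(2*S) = 2*S*(1 + d))
N(-2, x(1, 3))*(-35) - 42 = (2*0*(1 - 2))*(-35) - 42 = (2*0*(-1))*(-35) - 42 = 0*(-35) - 42 = 0 - 42 = -42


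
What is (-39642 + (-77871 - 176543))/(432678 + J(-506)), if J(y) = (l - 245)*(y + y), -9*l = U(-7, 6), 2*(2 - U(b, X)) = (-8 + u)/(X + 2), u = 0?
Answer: -661626/1532023 ≈ -0.43186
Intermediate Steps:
U(b, X) = 2 + 4/(2 + X) (U(b, X) = 2 - (-8 + 0)/(2*(X + 2)) = 2 - (-4)/(2 + X) = 2 + 4/(2 + X))
l = -5/18 (l = -2*(4 + 6)/(9*(2 + 6)) = -2*10/(9*8) = -⅑*5/2 = -5/18 ≈ -0.27778)
J(y) = -4415*y/9 (J(y) = (-5/18 - 245)*(y + y) = -4415*y/9)
(-39642 + (-77871 - 176543))/(432678 + J(-506)) = (-39642 + (-77871 - 176543))/(432678 - 4415/9*(-506)) = (-39642 - 254414)/(432678 + 2233990/9) = -294056/6128092/9 = -294056*9/6128092 = -661626/1532023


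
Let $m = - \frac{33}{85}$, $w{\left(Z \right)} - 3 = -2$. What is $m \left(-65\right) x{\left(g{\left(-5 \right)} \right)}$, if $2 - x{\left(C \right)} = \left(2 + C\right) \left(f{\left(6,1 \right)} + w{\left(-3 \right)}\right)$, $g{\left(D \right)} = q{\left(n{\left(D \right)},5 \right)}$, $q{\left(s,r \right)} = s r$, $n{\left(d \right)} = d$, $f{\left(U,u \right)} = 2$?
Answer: $\frac{30459}{17} \approx 1791.7$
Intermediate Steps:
$w{\left(Z \right)} = 1$ ($w{\left(Z \right)} = 3 - 2 = 1$)
$m = - \frac{33}{85}$ ($m = \left(-33\right) \frac{1}{85} = - \frac{33}{85} \approx -0.38824$)
$q{\left(s,r \right)} = r s$
$g{\left(D \right)} = 5 D$
$x{\left(C \right)} = -4 - 3 C$ ($x{\left(C \right)} = 2 - \left(2 + C\right) \left(2 + 1\right) = 2 - \left(2 + C\right) 3 = 2 - \left(6 + 3 C\right) = -4 - 3 C$)
$m \left(-65\right) x{\left(g{\left(-5 \right)} \right)} = \left(- \frac{33}{85}\right) \left(-65\right) \left(-4 - 3 \cdot 5 \left(-5\right)\right) = \frac{429 \left(-4 - -75\right)}{17} = \frac{429 \left(-4 + 75\right)}{17} = \frac{429}{17} \cdot 71 = \frac{30459}{17}$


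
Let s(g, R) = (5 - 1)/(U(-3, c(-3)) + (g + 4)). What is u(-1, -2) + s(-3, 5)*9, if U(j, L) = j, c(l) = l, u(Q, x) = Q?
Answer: -19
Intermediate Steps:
s(g, R) = 4/(1 + g) (s(g, R) = (5 - 1)/(-3 + (g + 4)) = 4/(-3 + (4 + g)) = 4/(1 + g))
u(-1, -2) + s(-3, 5)*9 = -1 + (4/(1 - 3))*9 = -1 + (4/(-2))*9 = -1 + (4*(-½))*9 = -1 - 2*9 = -1 - 18 = -19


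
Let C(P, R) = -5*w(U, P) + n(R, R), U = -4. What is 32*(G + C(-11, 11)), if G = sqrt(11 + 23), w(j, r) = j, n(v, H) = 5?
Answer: 800 + 32*sqrt(34) ≈ 986.59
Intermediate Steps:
C(P, R) = 25 (C(P, R) = -5*(-4) + 5 = 20 + 5 = 25)
G = sqrt(34) ≈ 5.8309
32*(G + C(-11, 11)) = 32*(sqrt(34) + 25) = 32*(25 + sqrt(34)) = 800 + 32*sqrt(34)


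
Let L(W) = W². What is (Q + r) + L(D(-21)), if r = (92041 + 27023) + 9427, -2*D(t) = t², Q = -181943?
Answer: -19327/4 ≈ -4831.8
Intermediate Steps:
D(t) = -t²/2
r = 128491 (r = 119064 + 9427 = 128491)
(Q + r) + L(D(-21)) = (-181943 + 128491) + (-½*(-21)²)² = -53452 + (-½*441)² = -53452 + (-441/2)² = -53452 + 194481/4 = -19327/4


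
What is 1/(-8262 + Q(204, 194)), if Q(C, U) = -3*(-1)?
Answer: -1/8259 ≈ -0.00012108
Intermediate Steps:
Q(C, U) = 3
1/(-8262 + Q(204, 194)) = 1/(-8262 + 3) = 1/(-8259) = -1/8259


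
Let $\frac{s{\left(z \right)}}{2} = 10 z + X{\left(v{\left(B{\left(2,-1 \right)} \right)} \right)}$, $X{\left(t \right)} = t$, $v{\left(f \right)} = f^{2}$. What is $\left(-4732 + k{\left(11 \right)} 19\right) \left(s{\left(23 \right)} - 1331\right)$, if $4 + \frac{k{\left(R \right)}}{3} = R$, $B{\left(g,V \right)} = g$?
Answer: $3739379$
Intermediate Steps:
$k{\left(R \right)} = -12 + 3 R$
$s{\left(z \right)} = 8 + 20 z$ ($s{\left(z \right)} = 2 \left(10 z + 2^{2}\right) = 2 \left(10 z + 4\right) = 2 \left(4 + 10 z\right) = 8 + 20 z$)
$\left(-4732 + k{\left(11 \right)} 19\right) \left(s{\left(23 \right)} - 1331\right) = \left(-4732 + \left(-12 + 3 \cdot 11\right) 19\right) \left(\left(8 + 20 \cdot 23\right) - 1331\right) = \left(-4732 + \left(-12 + 33\right) 19\right) \left(\left(8 + 460\right) - 1331\right) = \left(-4732 + 21 \cdot 19\right) \left(468 - 1331\right) = \left(-4732 + 399\right) \left(-863\right) = \left(-4333\right) \left(-863\right) = 3739379$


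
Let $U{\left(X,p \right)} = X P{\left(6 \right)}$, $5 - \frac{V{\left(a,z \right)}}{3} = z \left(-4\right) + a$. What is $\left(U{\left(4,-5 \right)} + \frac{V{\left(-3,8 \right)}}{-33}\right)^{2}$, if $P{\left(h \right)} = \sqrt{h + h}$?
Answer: $\frac{24832}{121} - \frac{640 \sqrt{3}}{11} \approx 104.45$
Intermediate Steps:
$V{\left(a,z \right)} = 15 - 3 a + 12 z$ ($V{\left(a,z \right)} = 15 - 3 \left(z \left(-4\right) + a\right) = 15 - 3 \left(- 4 z + a\right) = 15 - 3 \left(a - 4 z\right) = 15 - \left(- 12 z + 3 a\right) = 15 - 3 a + 12 z$)
$P{\left(h \right)} = \sqrt{2} \sqrt{h}$ ($P{\left(h \right)} = \sqrt{2 h} = \sqrt{2} \sqrt{h}$)
$U{\left(X,p \right)} = 2 X \sqrt{3}$ ($U{\left(X,p \right)} = X \sqrt{2} \sqrt{6} = X 2 \sqrt{3} = 2 X \sqrt{3}$)
$\left(U{\left(4,-5 \right)} + \frac{V{\left(-3,8 \right)}}{-33}\right)^{2} = \left(2 \cdot 4 \sqrt{3} + \frac{15 - -9 + 12 \cdot 8}{-33}\right)^{2} = \left(8 \sqrt{3} + \left(15 + 9 + 96\right) \left(- \frac{1}{33}\right)\right)^{2} = \left(8 \sqrt{3} + 120 \left(- \frac{1}{33}\right)\right)^{2} = \left(8 \sqrt{3} - \frac{40}{11}\right)^{2} = \left(- \frac{40}{11} + 8 \sqrt{3}\right)^{2}$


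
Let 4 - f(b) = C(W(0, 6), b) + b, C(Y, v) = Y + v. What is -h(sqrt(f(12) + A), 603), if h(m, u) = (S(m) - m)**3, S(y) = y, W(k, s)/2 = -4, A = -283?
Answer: 0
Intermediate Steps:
W(k, s) = -8 (W(k, s) = 2*(-4) = -8)
f(b) = 12 - 2*b (f(b) = 4 - ((-8 + b) + b) = 4 - (-8 + 2*b) = 4 + (8 - 2*b) = 12 - 2*b)
h(m, u) = 0 (h(m, u) = (m - m)**3 = 0**3 = 0)
-h(sqrt(f(12) + A), 603) = -1*0 = 0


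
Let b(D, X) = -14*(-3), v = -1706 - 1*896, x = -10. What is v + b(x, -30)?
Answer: -2560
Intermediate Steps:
v = -2602 (v = -1706 - 896 = -2602)
b(D, X) = 42
v + b(x, -30) = -2602 + 42 = -2560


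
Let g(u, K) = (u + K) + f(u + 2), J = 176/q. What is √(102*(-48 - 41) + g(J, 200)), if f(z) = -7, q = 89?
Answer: I*√70362421/89 ≈ 94.25*I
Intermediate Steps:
J = 176/89 ≈ 1.9775
g(u, K) = -7 + K + u (g(u, K) = (u + K) - 7 = (K + u) - 7 = -7 + K + u)
√(102*(-48 - 41) + g(J, 200)) = √(102*(-48 - 41) + (-7 + 200 + 176/89)) = √(102*(-89) + 17353/89) = √(-9078 + 17353/89) = √(-790589/89) = I*√70362421/89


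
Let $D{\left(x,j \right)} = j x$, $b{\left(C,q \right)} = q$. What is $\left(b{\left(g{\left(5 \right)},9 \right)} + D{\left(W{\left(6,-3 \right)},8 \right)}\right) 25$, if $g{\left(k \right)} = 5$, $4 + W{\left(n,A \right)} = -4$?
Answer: $-1375$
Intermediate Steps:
$W{\left(n,A \right)} = -8$ ($W{\left(n,A \right)} = -4 - 4 = -8$)
$\left(b{\left(g{\left(5 \right)},9 \right)} + D{\left(W{\left(6,-3 \right)},8 \right)}\right) 25 = \left(9 + 8 \left(-8\right)\right) 25 = \left(9 - 64\right) 25 = \left(-55\right) 25 = -1375$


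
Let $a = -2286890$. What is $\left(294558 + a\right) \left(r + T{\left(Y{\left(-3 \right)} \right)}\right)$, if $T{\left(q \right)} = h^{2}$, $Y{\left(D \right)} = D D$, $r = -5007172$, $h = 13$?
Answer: $9975612300996$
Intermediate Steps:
$Y{\left(D \right)} = D^{2}$
$T{\left(q \right)} = 169$ ($T{\left(q \right)} = 13^{2} = 169$)
$\left(294558 + a\right) \left(r + T{\left(Y{\left(-3 \right)} \right)}\right) = \left(294558 - 2286890\right) \left(-5007172 + 169\right) = \left(-1992332\right) \left(-5007003\right) = 9975612300996$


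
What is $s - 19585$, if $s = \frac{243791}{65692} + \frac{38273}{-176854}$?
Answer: $- \frac{113747916297341}{5808946484} \approx -19582.0$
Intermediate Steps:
$s = \frac{20300591799}{5808946484}$ ($s = 243791 \cdot \frac{1}{65692} + 38273 \left(- \frac{1}{176854}\right) = \frac{243791}{65692} - \frac{38273}{176854} = \frac{20300591799}{5808946484} \approx 3.4947$)
$s - 19585 = \frac{20300591799}{5808946484} - 19585 = - \frac{113747916297341}{5808946484}$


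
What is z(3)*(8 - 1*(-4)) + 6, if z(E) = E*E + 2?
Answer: 138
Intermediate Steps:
z(E) = 2 + E² (z(E) = E² + 2 = 2 + E²)
z(3)*(8 - 1*(-4)) + 6 = (2 + 3²)*(8 - 1*(-4)) + 6 = (2 + 9)*(8 + 4) + 6 = 11*12 + 6 = 132 + 6 = 138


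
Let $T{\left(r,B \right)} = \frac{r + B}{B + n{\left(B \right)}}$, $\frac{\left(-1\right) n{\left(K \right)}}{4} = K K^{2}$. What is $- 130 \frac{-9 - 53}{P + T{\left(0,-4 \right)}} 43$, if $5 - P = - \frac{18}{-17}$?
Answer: $\frac{92796795}{1051} \approx 88294.0$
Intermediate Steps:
$n{\left(K \right)} = - 4 K^{3}$ ($n{\left(K \right)} = - 4 K K^{2} = - 4 K^{3}$)
$T{\left(r,B \right)} = \frac{B + r}{B - 4 B^{3}}$ ($T{\left(r,B \right)} = \frac{r + B}{B - 4 B^{3}} = \frac{B + r}{B - 4 B^{3}}$)
$P = \frac{67}{17}$ ($P = 5 - - \frac{18}{-17} = 5 - \left(-18\right) \left(- \frac{1}{17}\right) = 5 - \frac{18}{17} = \frac{67}{17} \approx 3.9412$)
$- 130 \frac{-9 - 53}{P + T{\left(0,-4 \right)}} 43 = - 130 \frac{-9 - 53}{\frac{67}{17} + \frac{\left(-1\right) \left(-4\right) - 0}{\left(-1\right) \left(-4\right) + 4 \left(-4\right)^{3}}} \cdot 43 = - 130 \left(- \frac{62}{\frac{67}{17} + \frac{4 + 0}{4 + 4 \left(-64\right)}}\right) 43 = - 130 \left(- \frac{62}{\frac{67}{17} + \frac{1}{4 - 256} \cdot 4}\right) 43 = - 130 \left(- \frac{62}{\frac{67}{17} + \frac{1}{-252} \cdot 4}\right) 43 = - 130 \left(- \frac{62}{\frac{67}{17} - \frac{1}{63}}\right) 43 = - 130 \left(- \frac{62}{\frac{4204}{1071}}\right) 43 = - 130 \left(\left(-62\right) \frac{1071}{4204}\right) 43 = \left(-130\right) \left(- \frac{33201}{2102}\right) 43 = \frac{2158065}{1051} \cdot 43 = \frac{92796795}{1051}$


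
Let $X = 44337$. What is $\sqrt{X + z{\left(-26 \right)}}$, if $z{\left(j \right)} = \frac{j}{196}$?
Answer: $\frac{\sqrt{8690026}}{14} \approx 210.56$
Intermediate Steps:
$z{\left(j \right)} = \frac{j}{196}$ ($z{\left(j \right)} = j \frac{1}{196} = \frac{j}{196}$)
$\sqrt{X + z{\left(-26 \right)}} = \sqrt{44337 + \frac{1}{196} \left(-26\right)} = \sqrt{44337 - \frac{13}{98}} = \sqrt{\frac{4345013}{98}} = \frac{\sqrt{8690026}}{14}$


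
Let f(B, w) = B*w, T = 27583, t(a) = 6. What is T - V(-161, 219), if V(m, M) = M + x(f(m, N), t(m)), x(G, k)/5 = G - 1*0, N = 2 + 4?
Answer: 32194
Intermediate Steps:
N = 6
x(G, k) = 5*G (x(G, k) = 5*(G - 1*0) = 5*(G + 0) = 5*G)
V(m, M) = M + 30*m (V(m, M) = M + 5*(m*6) = M + 5*(6*m) = M + 30*m)
T - V(-161, 219) = 27583 - (219 + 30*(-161)) = 27583 - (219 - 4830) = 27583 - 1*(-4611) = 27583 + 4611 = 32194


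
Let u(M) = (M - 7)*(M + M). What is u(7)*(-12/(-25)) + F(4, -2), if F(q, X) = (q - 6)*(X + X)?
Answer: 8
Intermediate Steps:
F(q, X) = 2*X*(-6 + q) (F(q, X) = (-6 + q)*(2*X) = 2*X*(-6 + q))
u(M) = 2*M*(-7 + M) (u(M) = (-7 + M)*(2*M) = 2*M*(-7 + M))
u(7)*(-12/(-25)) + F(4, -2) = (2*7*(-7 + 7))*(-12/(-25)) + 2*(-2)*(-6 + 4) = (2*7*0)*(-12*(-1/25)) + 2*(-2)*(-2) = 0*(12/25) + 8 = 0 + 8 = 8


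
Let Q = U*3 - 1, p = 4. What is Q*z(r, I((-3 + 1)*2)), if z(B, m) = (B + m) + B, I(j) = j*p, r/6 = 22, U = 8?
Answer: 5704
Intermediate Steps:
r = 132 (r = 6*22 = 132)
I(j) = 4*j (I(j) = j*4 = 4*j)
z(B, m) = m + 2*B
Q = 23 (Q = 8*3 - 1 = 24 - 1 = 23)
Q*z(r, I((-3 + 1)*2)) = 23*(4*((-3 + 1)*2) + 2*132) = 23*(4*(-2*2) + 264) = 23*(4*(-4) + 264) = 23*(-16 + 264) = 23*248 = 5704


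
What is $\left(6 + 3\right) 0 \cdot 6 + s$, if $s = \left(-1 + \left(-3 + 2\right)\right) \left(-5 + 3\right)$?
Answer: $4$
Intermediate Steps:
$s = 4$ ($s = \left(-1 - 1\right) \left(-2\right) = \left(-2\right) \left(-2\right) = 4$)
$\left(6 + 3\right) 0 \cdot 6 + s = \left(6 + 3\right) 0 \cdot 6 + 4 = 9 \cdot 0 \cdot 6 + 4 = 0 \cdot 6 + 4 = 0 + 4 = 4$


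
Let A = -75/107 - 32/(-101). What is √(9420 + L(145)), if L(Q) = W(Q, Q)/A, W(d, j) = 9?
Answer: √161910406707/4151 ≈ 96.936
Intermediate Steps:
A = -4151/10807 (A = -75*1/107 - 32*(-1/101) = -75/107 + 32/101 = -4151/10807 ≈ -0.38410)
L(Q) = -97263/4151 (L(Q) = 9/(-4151/10807) = 9*(-10807/4151) = -97263/4151)
√(9420 + L(145)) = √(9420 - 97263/4151) = √(39005157/4151) = √161910406707/4151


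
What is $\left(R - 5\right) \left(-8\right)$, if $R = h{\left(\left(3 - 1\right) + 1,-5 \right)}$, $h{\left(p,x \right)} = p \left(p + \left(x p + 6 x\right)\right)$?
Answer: $1048$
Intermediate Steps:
$h{\left(p,x \right)} = p \left(p + 6 x + p x\right)$ ($h{\left(p,x \right)} = p \left(p + \left(p x + 6 x\right)\right) = p \left(p + \left(6 x + p x\right)\right) = p \left(p + 6 x + p x\right)$)
$R = -126$ ($R = \left(\left(3 - 1\right) + 1\right) \left(\left(\left(3 - 1\right) + 1\right) + 6 \left(-5\right) + \left(\left(3 - 1\right) + 1\right) \left(-5\right)\right) = \left(2 + 1\right) \left(\left(2 + 1\right) - 30 + \left(2 + 1\right) \left(-5\right)\right) = 3 \left(3 - 30 + 3 \left(-5\right)\right) = 3 \left(3 - 30 - 15\right) = 3 \left(-42\right) = -126$)
$\left(R - 5\right) \left(-8\right) = \left(-126 - 5\right) \left(-8\right) = \left(-131\right) \left(-8\right) = 1048$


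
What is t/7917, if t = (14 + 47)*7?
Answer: 61/1131 ≈ 0.053935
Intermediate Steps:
t = 427 (t = 61*7 = 427)
t/7917 = 427/7917 = 427*(1/7917) = 61/1131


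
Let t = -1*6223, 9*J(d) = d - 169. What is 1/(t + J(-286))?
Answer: -9/56462 ≈ -0.00015940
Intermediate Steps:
J(d) = -169/9 + d/9 (J(d) = (d - 169)/9 = (-169 + d)/9 = -169/9 + d/9)
t = -6223
1/(t + J(-286)) = 1/(-6223 + (-169/9 + (⅑)*(-286))) = 1/(-6223 + (-169/9 - 286/9)) = 1/(-6223 - 455/9) = 1/(-56462/9) = -9/56462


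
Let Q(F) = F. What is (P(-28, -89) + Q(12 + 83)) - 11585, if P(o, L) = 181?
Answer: -11309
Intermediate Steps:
(P(-28, -89) + Q(12 + 83)) - 11585 = (181 + (12 + 83)) - 11585 = (181 + 95) - 11585 = 276 - 11585 = -11309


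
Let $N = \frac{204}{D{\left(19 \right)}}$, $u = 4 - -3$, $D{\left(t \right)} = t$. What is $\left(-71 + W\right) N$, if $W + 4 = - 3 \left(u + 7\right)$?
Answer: $- \frac{23868}{19} \approx -1256.2$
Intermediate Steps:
$u = 7$ ($u = 4 + 3 = 7$)
$N = \frac{204}{19} \approx 10.737$
$W = -46$ ($W = -4 - 3 \left(7 + 7\right) = -4 - 42 = -46$)
$\left(-71 + W\right) N = \left(-71 - 46\right) \frac{204}{19} = \left(-117\right) \frac{204}{19} = - \frac{23868}{19}$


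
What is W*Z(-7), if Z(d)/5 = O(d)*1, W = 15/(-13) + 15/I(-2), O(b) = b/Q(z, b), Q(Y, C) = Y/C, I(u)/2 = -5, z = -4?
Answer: 16905/104 ≈ 162.55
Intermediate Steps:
I(u) = -10 (I(u) = 2*(-5) = -10)
O(b) = -b²/4 (O(b) = b/((-4/b)) = b*(-b/4) = -b²/4)
W = -69/26 (W = 15/(-13) + 15/(-10) = 15*(-1/13) + 15*(-⅒) = -15/13 - 3/2 = -69/26 ≈ -2.6538)
Z(d) = -5*d²/4 (Z(d) = 5*(-d²/4*1) = 5*(-d²/4) = -5*d²/4)
W*Z(-7) = -(-345)*(-7)²/104 = -(-345)*49/104 = -69/26*(-245/4) = 16905/104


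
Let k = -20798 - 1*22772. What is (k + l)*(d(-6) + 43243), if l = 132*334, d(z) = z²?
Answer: 22418522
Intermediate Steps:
l = 44088
k = -43570 (k = -20798 - 22772 = -43570)
(k + l)*(d(-6) + 43243) = (-43570 + 44088)*((-6)² + 43243) = 518*(36 + 43243) = 518*43279 = 22418522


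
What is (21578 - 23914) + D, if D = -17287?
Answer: -19623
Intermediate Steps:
(21578 - 23914) + D = (21578 - 23914) - 17287 = -2336 - 17287 = -19623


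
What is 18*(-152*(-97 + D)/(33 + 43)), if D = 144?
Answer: -1692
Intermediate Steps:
18*(-152*(-97 + D)/(33 + 43)) = 18*(-152*(-97 + 144)/(33 + 43)) = 18*(-152/(76/47)) = 18*(-152/(76*(1/47))) = 18*(-152/76/47) = 18*(-152*47/76) = 18*(-94) = -1692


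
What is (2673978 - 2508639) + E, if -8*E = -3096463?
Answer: 4419175/8 ≈ 5.5240e+5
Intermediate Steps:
E = 3096463/8 (E = -⅛*(-3096463) = 3096463/8 ≈ 3.8706e+5)
(2673978 - 2508639) + E = (2673978 - 2508639) + 3096463/8 = 165339 + 3096463/8 = 4419175/8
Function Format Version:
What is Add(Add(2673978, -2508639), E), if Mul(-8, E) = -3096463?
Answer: Rational(4419175, 8) ≈ 5.5240e+5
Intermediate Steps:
E = Rational(3096463, 8) (E = Mul(Rational(-1, 8), -3096463) = Rational(3096463, 8) ≈ 3.8706e+5)
Add(Add(2673978, -2508639), E) = Add(Add(2673978, -2508639), Rational(3096463, 8)) = Add(165339, Rational(3096463, 8)) = Rational(4419175, 8)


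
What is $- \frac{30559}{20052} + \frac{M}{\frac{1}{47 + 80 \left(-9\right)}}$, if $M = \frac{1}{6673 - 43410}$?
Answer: $- \frac{1109150987}{736650324} \approx -1.5057$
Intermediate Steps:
$M = - \frac{1}{36737}$ ($M = \frac{1}{-36737} = - \frac{1}{36737} \approx -2.7221 \cdot 10^{-5}$)
$- \frac{30559}{20052} + \frac{M}{\frac{1}{47 + 80 \left(-9\right)}} = - \frac{30559}{20052} - \frac{1}{36737 \frac{1}{47 + 80 \left(-9\right)}} = \left(-30559\right) \frac{1}{20052} - \frac{1}{36737 \frac{1}{47 - 720}} = - \frac{30559}{20052} - \frac{1}{36737 \frac{1}{-673}} = - \frac{30559}{20052} - \frac{1}{36737 \left(- \frac{1}{673}\right)} = - \frac{30559}{20052} - - \frac{673}{36737} = - \frac{30559}{20052} + \frac{673}{36737} = - \frac{1109150987}{736650324}$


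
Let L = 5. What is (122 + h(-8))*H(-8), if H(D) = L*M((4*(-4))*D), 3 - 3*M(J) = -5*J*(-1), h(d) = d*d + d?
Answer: -566930/3 ≈ -1.8898e+5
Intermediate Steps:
h(d) = d + d² (h(d) = d² + d = d + d²)
M(J) = 1 - 5*J/3 (M(J) = 1 - (-5*J)*(-1)/3 = 1 - 5*J/3)
H(D) = 5 + 400*D/3 (H(D) = 5*(1 - 5*4*(-4)*D/3) = 5*(1 - (-80)*D/3) = 5*(1 + 80*D/3) = 5 + 400*D/3)
(122 + h(-8))*H(-8) = (122 - 8*(1 - 8))*(5 + (400/3)*(-8)) = (122 - 8*(-7))*(5 - 3200/3) = (122 + 56)*(-3185/3) = 178*(-3185/3) = -566930/3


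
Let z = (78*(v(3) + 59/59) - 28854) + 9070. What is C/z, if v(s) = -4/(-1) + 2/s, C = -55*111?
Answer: 6105/19342 ≈ 0.31563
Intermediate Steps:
C = -6105
v(s) = 4 + 2/s (v(s) = -4*(-1) + 2/s = 4 + 2/s)
z = -19342 (z = (78*((4 + 2/3) + 59/59) - 28854) + 9070 = (78*((4 + 2*(⅓)) + 59*(1/59)) - 28854) + 9070 = (78*((4 + ⅔) + 1) - 28854) + 9070 = (78*(14/3 + 1) - 28854) + 9070 = (78*(17/3) - 28854) + 9070 = (442 - 28854) + 9070 = -28412 + 9070 = -19342)
C/z = -6105/(-19342) = -6105*(-1/19342) = 6105/19342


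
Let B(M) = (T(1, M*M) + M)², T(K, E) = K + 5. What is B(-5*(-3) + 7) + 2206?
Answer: 2990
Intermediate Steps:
T(K, E) = 5 + K
B(M) = (6 + M)² (B(M) = ((5 + 1) + M)² = (6 + M)²)
B(-5*(-3) + 7) + 2206 = (6 + (-5*(-3) + 7))² + 2206 = (6 + (15 + 7))² + 2206 = (6 + 22)² + 2206 = 28² + 2206 = 784 + 2206 = 2990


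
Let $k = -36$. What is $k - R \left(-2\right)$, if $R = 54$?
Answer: $72$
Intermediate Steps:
$k - R \left(-2\right) = -36 - 54 \left(-2\right) = -36 - -108 = -36 + 108 = 72$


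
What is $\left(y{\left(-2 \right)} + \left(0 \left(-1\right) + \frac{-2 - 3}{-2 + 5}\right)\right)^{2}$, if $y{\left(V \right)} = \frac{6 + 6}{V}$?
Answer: $\frac{529}{9} \approx 58.778$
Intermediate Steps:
$y{\left(V \right)} = \frac{12}{V}$
$\left(y{\left(-2 \right)} + \left(0 \left(-1\right) + \frac{-2 - 3}{-2 + 5}\right)\right)^{2} = \left(\frac{12}{-2} + \left(0 \left(-1\right) + \frac{-2 - 3}{-2 + 5}\right)\right)^{2} = \left(12 \left(- \frac{1}{2}\right) + \left(0 - \frac{5}{3}\right)\right)^{2} = \left(-6 + \left(0 - \frac{5}{3}\right)\right)^{2} = \left(-6 - \frac{5}{3}\right)^{2} = \left(- \frac{23}{3}\right)^{2} = \frac{529}{9}$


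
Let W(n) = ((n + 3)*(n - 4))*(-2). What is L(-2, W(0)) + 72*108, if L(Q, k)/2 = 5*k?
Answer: 8016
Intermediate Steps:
W(n) = -2*(-4 + n)*(3 + n) (W(n) = ((3 + n)*(-4 + n))*(-2) = ((-4 + n)*(3 + n))*(-2) = -2*(-4 + n)*(3 + n))
L(Q, k) = 10*k (L(Q, k) = 2*(5*k) = 10*k)
L(-2, W(0)) + 72*108 = 10*(24 - 2*0² + 2*0) + 72*108 = 10*(24 - 2*0 + 0) + 7776 = 10*(24 + 0 + 0) + 7776 = 10*24 + 7776 = 240 + 7776 = 8016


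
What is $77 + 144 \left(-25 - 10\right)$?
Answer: $-4963$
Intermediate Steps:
$77 + 144 \left(-25 - 10\right) = 77 + 144 \left(-35\right) = 77 - 5040 = -4963$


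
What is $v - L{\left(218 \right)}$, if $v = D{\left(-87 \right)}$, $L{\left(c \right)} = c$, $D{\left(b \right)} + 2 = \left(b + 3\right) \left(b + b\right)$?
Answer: $14396$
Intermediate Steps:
$D{\left(b \right)} = -2 + 2 b \left(3 + b\right)$ ($D{\left(b \right)} = -2 + \left(b + 3\right) \left(b + b\right) = -2 + \left(3 + b\right) 2 b = -2 + 2 b \left(3 + b\right)$)
$v = 14614$ ($v = -2 + 2 \left(-87\right)^{2} + 6 \left(-87\right) = -2 + 2 \cdot 7569 - 522 = -2 + 15138 - 522 = 14614$)
$v - L{\left(218 \right)} = 14614 - 218 = 14396$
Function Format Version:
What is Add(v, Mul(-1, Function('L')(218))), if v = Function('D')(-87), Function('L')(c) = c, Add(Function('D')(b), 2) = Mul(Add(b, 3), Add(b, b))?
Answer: 14396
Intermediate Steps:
Function('D')(b) = Add(-2, Mul(2, b, Add(3, b))) (Function('D')(b) = Add(-2, Mul(Add(b, 3), Add(b, b))) = Add(-2, Mul(Add(3, b), Mul(2, b))) = Add(-2, Mul(2, b, Add(3, b))))
v = 14614 (v = Add(-2, Mul(2, Pow(-87, 2)), Mul(6, -87)) = Add(-2, Mul(2, 7569), -522) = Add(-2, 15138, -522) = 14614)
Add(v, Mul(-1, Function('L')(218))) = Add(14614, Mul(-1, 218)) = Add(14614, -218) = 14396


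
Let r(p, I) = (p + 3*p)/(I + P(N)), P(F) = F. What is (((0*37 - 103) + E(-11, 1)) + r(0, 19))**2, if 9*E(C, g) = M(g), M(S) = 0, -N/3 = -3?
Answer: 10609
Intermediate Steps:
N = 9 (N = -3*(-3) = 9)
E(C, g) = 0 (E(C, g) = (1/9)*0 = 0)
r(p, I) = 4*p/(9 + I) (r(p, I) = (p + 3*p)/(I + 9) = (4*p)/(9 + I) = 4*p/(9 + I))
(((0*37 - 103) + E(-11, 1)) + r(0, 19))**2 = (((0*37 - 103) + 0) + 4*0/(9 + 19))**2 = (((0 - 103) + 0) + 4*0/28)**2 = ((-103 + 0) + 4*0*(1/28))**2 = (-103 + 0)**2 = (-103)**2 = 10609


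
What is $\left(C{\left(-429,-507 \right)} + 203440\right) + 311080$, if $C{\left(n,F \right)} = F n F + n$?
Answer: $-109759930$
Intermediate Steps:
$C{\left(n,F \right)} = n + n F^{2}$ ($C{\left(n,F \right)} = n F^{2} + n = n + n F^{2}$)
$\left(C{\left(-429,-507 \right)} + 203440\right) + 311080 = \left(- 429 \left(1 + \left(-507\right)^{2}\right) + 203440\right) + 311080 = \left(- 429 \left(1 + 257049\right) + 203440\right) + 311080 = \left(\left(-429\right) 257050 + 203440\right) + 311080 = \left(-110274450 + 203440\right) + 311080 = -110071010 + 311080 = -109759930$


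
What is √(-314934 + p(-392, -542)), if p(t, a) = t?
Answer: 11*I*√2606 ≈ 561.54*I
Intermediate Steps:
√(-314934 + p(-392, -542)) = √(-314934 - 392) = √(-315326) = 11*I*√2606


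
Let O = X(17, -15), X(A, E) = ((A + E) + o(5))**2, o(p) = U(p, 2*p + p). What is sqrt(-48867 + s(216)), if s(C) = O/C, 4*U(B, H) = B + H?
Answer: I*sqrt(63331338)/36 ≈ 221.06*I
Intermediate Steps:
U(B, H) = B/4 + H/4 (U(B, H) = (B + H)/4 = B/4 + H/4)
o(p) = p (o(p) = p/4 + (2*p + p)/4 = p/4 + (3*p)/4 = p/4 + 3*p/4 = p)
X(A, E) = (5 + A + E)**2 (X(A, E) = ((A + E) + 5)**2 = (5 + A + E)**2)
O = 49 (O = (5 + 17 - 15)**2 = 7**2 = 49)
s(C) = 49/C
sqrt(-48867 + s(216)) = sqrt(-48867 + 49/216) = sqrt(-10555223/216) = I*sqrt(63331338)/36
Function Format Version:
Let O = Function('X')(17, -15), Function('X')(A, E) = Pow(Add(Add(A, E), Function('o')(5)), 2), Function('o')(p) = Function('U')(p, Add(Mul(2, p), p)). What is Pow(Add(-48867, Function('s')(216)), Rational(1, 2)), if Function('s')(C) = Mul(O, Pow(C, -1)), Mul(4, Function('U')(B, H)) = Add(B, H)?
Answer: Mul(Rational(1, 36), I, Pow(63331338, Rational(1, 2))) ≈ Mul(221.06, I)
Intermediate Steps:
Function('U')(B, H) = Add(Mul(Rational(1, 4), B), Mul(Rational(1, 4), H)) (Function('U')(B, H) = Mul(Rational(1, 4), Add(B, H)) = Add(Mul(Rational(1, 4), B), Mul(Rational(1, 4), H)))
Function('o')(p) = p (Function('o')(p) = Add(Mul(Rational(1, 4), p), Mul(Rational(1, 4), Add(Mul(2, p), p))) = Add(Mul(Rational(1, 4), p), Mul(Rational(1, 4), Mul(3, p))) = Add(Mul(Rational(1, 4), p), Mul(Rational(3, 4), p)) = p)
Function('X')(A, E) = Pow(Add(5, A, E), 2) (Function('X')(A, E) = Pow(Add(Add(A, E), 5), 2) = Pow(Add(5, A, E), 2))
O = 49 (O = Pow(Add(5, 17, -15), 2) = Pow(7, 2) = 49)
Function('s')(C) = Mul(49, Pow(C, -1))
Pow(Add(-48867, Function('s')(216)), Rational(1, 2)) = Pow(Add(-48867, Mul(49, Pow(216, -1))), Rational(1, 2)) = Pow(Add(-48867, Mul(49, Rational(1, 216))), Rational(1, 2)) = Pow(Add(-48867, Rational(49, 216)), Rational(1, 2)) = Pow(Rational(-10555223, 216), Rational(1, 2)) = Mul(Rational(1, 36), I, Pow(63331338, Rational(1, 2)))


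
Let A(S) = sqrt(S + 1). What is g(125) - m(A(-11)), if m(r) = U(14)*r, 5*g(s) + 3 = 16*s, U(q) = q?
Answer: 1997/5 - 14*I*sqrt(10) ≈ 399.4 - 44.272*I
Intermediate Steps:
A(S) = sqrt(1 + S)
g(s) = -3/5 + 16*s/5 (g(s) = -3/5 + (16*s)/5 = -3/5 + 16*s/5)
m(r) = 14*r
g(125) - m(A(-11)) = (-3/5 + (16/5)*125) - 14*sqrt(1 - 11) = (-3/5 + 400) - 14*sqrt(-10) = 1997/5 - 14*I*sqrt(10)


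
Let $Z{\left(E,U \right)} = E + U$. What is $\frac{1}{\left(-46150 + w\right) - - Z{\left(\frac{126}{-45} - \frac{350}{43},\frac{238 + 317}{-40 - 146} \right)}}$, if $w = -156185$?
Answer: $- \frac{13330}{2697311149} \approx -4.942 \cdot 10^{-6}$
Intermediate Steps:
$\frac{1}{\left(-46150 + w\right) - - Z{\left(\frac{126}{-45} - \frac{350}{43},\frac{238 + 317}{-40 - 146} \right)}} = \frac{1}{\left(-46150 - 156185\right) - - (\left(\frac{126}{-45} - \frac{350}{43}\right) + \frac{238 + 317}{-40 - 146})} = \frac{1}{-202335 - - (\left(126 \left(- \frac{1}{45}\right) - \frac{350}{43}\right) + \frac{555}{-186})} = \frac{1}{-202335 - - (\left(- \frac{14}{5} - \frac{350}{43}\right) + 555 \left(- \frac{1}{186}\right))} = \frac{1}{-202335 - - (- \frac{2352}{215} - \frac{185}{62})} = \frac{1}{-202335 - \left(-1\right) \left(- \frac{185599}{13330}\right)} = \frac{1}{-202335 - \frac{185599}{13330}} = \frac{1}{- \frac{2697311149}{13330}} = - \frac{13330}{2697311149}$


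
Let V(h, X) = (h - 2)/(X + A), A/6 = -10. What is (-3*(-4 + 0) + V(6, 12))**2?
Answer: 20449/144 ≈ 142.01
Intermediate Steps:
A = -60 (A = 6*(-10) = -60)
V(h, X) = (-2 + h)/(-60 + X) (V(h, X) = (h - 2)/(X - 60) = (-2 + h)/(-60 + X))
(-3*(-4 + 0) + V(6, 12))**2 = (-3*(-4 + 0) + (-2 + 6)/(-60 + 12))**2 = (-3*(-4) + 4/(-48))**2 = (12 - 1/48*4)**2 = (12 - 1/12)**2 = (143/12)**2 = 20449/144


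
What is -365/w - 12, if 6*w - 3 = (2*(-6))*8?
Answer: 358/31 ≈ 11.548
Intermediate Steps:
w = -31/2 (w = ½ + ((2*(-6))*8)/6 = ½ + (-12*8)/6 = ½ + (⅙)*(-96) = ½ - 16 = -31/2 ≈ -15.500)
-365/w - 12 = -365/(-31/2) - 12 = -365*(-2/31) - 1*12 = 730/31 - 12 = 358/31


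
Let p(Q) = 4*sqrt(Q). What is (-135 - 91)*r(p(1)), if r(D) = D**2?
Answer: -3616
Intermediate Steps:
(-135 - 91)*r(p(1)) = (-135 - 91)*(4*sqrt(1))**2 = -226*(4*1)**2 = -226*4**2 = -226*16 = -3616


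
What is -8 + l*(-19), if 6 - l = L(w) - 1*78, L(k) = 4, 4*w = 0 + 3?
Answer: -1528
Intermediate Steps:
w = 3/4 (w = (0 + 3)/4 = (1/4)*3 = 3/4 ≈ 0.75000)
l = 80 (l = 6 - (4 - 1*78) = 6 - (4 - 78) = 6 - 1*(-74) = 6 + 74 = 80)
-8 + l*(-19) = -8 + 80*(-19) = -8 - 1520 = -1528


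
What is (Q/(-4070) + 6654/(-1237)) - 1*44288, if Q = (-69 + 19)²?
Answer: -22300209620/503459 ≈ -44294.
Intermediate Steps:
Q = 2500 (Q = (-50)² = 2500)
(Q/(-4070) + 6654/(-1237)) - 1*44288 = (2500/(-4070) + 6654/(-1237)) - 1*44288 = (2500*(-1/4070) + 6654*(-1/1237)) - 44288 = (-250/407 - 6654/1237) - 44288 = -3017428/503459 - 44288 = -22300209620/503459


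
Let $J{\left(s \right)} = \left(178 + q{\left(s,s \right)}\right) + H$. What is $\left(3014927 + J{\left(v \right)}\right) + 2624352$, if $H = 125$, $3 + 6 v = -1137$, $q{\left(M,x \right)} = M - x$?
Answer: $5639582$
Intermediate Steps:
$v = -190$ ($v = - \frac{1}{2} + \frac{1}{6} \left(-1137\right) = - \frac{1}{2} - \frac{379}{2} = -190$)
$J{\left(s \right)} = 303$ ($J{\left(s \right)} = \left(178 + \left(s - s\right)\right) + 125 = \left(178 + 0\right) + 125 = 178 + 125 = 303$)
$\left(3014927 + J{\left(v \right)}\right) + 2624352 = \left(3014927 + 303\right) + 2624352 = 3015230 + 2624352 = 5639582$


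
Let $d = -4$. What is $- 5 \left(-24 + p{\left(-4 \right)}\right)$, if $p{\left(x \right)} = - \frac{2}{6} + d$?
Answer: $\frac{425}{3} \approx 141.67$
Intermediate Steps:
$p{\left(x \right)} = - \frac{13}{3}$ ($p{\left(x \right)} = - \frac{2}{6} - 4 = \left(-2\right) \frac{1}{6} - 4 = - \frac{1}{3} - 4 = - \frac{13}{3}$)
$- 5 \left(-24 + p{\left(-4 \right)}\right) = - 5 \left(-24 - \frac{13}{3}\right) = \left(-5\right) \left(- \frac{85}{3}\right) = \frac{425}{3}$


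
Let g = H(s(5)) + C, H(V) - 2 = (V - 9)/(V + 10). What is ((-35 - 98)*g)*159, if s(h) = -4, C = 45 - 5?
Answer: -1684711/2 ≈ -8.4236e+5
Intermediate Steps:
C = 40
H(V) = 2 + (-9 + V)/(10 + V) (H(V) = 2 + (V - 9)/(V + 10) = 2 + (-9 + V)/(10 + V))
g = 239/6 (g = (11 + 3*(-4))/(10 - 4) + 40 = (11 - 12)/6 + 40 = (⅙)*(-1) + 40 = -⅙ + 40 = 239/6 ≈ 39.833)
((-35 - 98)*g)*159 = ((-35 - 98)*(239/6))*159 = -133*239/6*159 = -31787/6*159 = -1684711/2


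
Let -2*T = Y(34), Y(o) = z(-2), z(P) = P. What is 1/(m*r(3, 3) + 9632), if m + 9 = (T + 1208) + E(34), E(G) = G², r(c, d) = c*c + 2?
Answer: 1/35548 ≈ 2.8131e-5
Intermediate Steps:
Y(o) = -2
r(c, d) = 2 + c² (r(c, d) = c² + 2 = 2 + c²)
T = 1 (T = -½*(-2) = 1)
m = 2356 (m = -9 + ((1 + 1208) + 34²) = -9 + (1209 + 1156) = -9 + 2365 = 2356)
1/(m*r(3, 3) + 9632) = 1/(2356*(2 + 3²) + 9632) = 1/(2356*(2 + 9) + 9632) = 1/(2356*11 + 9632) = 1/(25916 + 9632) = 1/35548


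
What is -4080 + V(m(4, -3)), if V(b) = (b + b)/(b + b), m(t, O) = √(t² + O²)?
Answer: -4079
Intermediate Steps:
m(t, O) = √(O² + t²)
V(b) = 1 (V(b) = (2*b)/((2*b)) = (2*b)*(1/(2*b)) = 1)
-4080 + V(m(4, -3)) = -4080 + 1 = -4079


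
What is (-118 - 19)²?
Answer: 18769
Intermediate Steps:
(-118 - 19)² = (-137)² = 18769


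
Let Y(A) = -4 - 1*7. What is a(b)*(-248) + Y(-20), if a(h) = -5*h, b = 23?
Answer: 28509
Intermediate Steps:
Y(A) = -11 (Y(A) = -4 - 7 = -11)
a(b)*(-248) + Y(-20) = -5*23*(-248) - 11 = -115*(-248) - 11 = 28520 - 11 = 28509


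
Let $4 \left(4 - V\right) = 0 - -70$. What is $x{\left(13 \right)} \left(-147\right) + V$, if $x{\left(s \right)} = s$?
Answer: $- \frac{3849}{2} \approx -1924.5$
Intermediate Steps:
$V = - \frac{27}{2}$ ($V = 4 - \frac{0 - -70}{4} = 4 - \frac{0 + 70}{4} = 4 - \frac{35}{2} = - \frac{27}{2} \approx -13.5$)
$x{\left(13 \right)} \left(-147\right) + V = 13 \left(-147\right) - \frac{27}{2} = -1911 - \frac{27}{2} = - \frac{3849}{2}$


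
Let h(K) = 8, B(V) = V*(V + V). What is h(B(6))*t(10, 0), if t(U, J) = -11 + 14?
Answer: 24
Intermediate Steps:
t(U, J) = 3
B(V) = 2*V² (B(V) = V*(2*V) = 2*V²)
h(B(6))*t(10, 0) = 8*3 = 24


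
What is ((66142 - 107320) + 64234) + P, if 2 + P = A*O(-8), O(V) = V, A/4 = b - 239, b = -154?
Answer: 35630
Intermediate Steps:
A = -1572 (A = 4*(-154 - 239) = 4*(-393) = -1572)
P = 12574 (P = -2 - 1572*(-8) = -2 + 12576 = 12574)
((66142 - 107320) + 64234) + P = ((66142 - 107320) + 64234) + 12574 = (-41178 + 64234) + 12574 = 23056 + 12574 = 35630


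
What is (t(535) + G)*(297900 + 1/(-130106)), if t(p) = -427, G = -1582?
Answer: -77865981994591/130106 ≈ -5.9848e+8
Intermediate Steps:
(t(535) + G)*(297900 + 1/(-130106)) = (-427 - 1582)*(297900 + 1/(-130106)) = -2009*(297900 - 1/130106) = -2009*38758577399/130106 = -77865981994591/130106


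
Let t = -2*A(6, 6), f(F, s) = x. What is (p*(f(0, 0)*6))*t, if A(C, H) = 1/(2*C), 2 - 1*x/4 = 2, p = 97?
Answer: 0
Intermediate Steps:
x = 0 (x = 8 - 4*2 = 8 - 8 = 0)
f(F, s) = 0
A(C, H) = 1/(2*C)
t = -⅙ (t = -1/6 = -2*1/12 = -⅙ ≈ -0.16667)
(p*(f(0, 0)*6))*t = (97*(0*6))*(-⅙) = (97*0)*(-⅙) = 0*(-⅙) = 0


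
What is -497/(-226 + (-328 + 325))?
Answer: 497/229 ≈ 2.1703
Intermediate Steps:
-497/(-226 + (-328 + 325)) = -497/(-226 - 3) = -497/(-229) = -1/229*(-497) = 497/229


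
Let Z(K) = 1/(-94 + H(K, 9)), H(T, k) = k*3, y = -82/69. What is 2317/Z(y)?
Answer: -155239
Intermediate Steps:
y = -82/69 (y = -82*1/69 = -82/69 ≈ -1.1884)
H(T, k) = 3*k
Z(K) = -1/67 (Z(K) = 1/(-94 + 3*9) = 1/(-94 + 27) = 1/(-67) = -1/67)
2317/Z(y) = 2317/(-1/67) = 2317*(-67) = -155239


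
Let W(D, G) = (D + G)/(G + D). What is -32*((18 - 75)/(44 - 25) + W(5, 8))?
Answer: 64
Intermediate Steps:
W(D, G) = 1 (W(D, G) = (D + G)/(D + G) = 1)
-32*((18 - 75)/(44 - 25) + W(5, 8)) = -32*((18 - 75)/(44 - 25) + 1) = -32*(-57/19 + 1) = -32*(-57*1/19 + 1) = -32*(-3 + 1) = -32*(-2) = 64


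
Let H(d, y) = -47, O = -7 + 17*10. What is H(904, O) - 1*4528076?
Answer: -4528123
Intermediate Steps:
O = 163 (O = -7 + 170 = 163)
H(904, O) - 1*4528076 = -47 - 1*4528076 = -47 - 4528076 = -4528123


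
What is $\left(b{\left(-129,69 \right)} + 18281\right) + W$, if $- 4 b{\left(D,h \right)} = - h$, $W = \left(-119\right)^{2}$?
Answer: $\frac{129837}{4} \approx 32459.0$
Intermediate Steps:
$W = 14161$
$b{\left(D,h \right)} = \frac{h}{4}$ ($b{\left(D,h \right)} = - \frac{\left(-1\right) h}{4} = \frac{h}{4}$)
$\left(b{\left(-129,69 \right)} + 18281\right) + W = \left(\frac{1}{4} \cdot 69 + 18281\right) + 14161 = \left(\frac{69}{4} + 18281\right) + 14161 = \frac{73193}{4} + 14161 = \frac{129837}{4}$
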